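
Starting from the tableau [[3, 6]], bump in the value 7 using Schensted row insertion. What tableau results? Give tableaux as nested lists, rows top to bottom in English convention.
7 is larger than every entry of row 1, so it is appended to row 1. The new tableau is [[3, 6, 7]].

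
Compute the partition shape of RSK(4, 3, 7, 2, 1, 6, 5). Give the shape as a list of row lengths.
[2, 2, 2, 1]

RSK row insertion gives P = [[1, 5], [2, 6], [3, 7], [4]], which has shape [2, 2, 2, 1].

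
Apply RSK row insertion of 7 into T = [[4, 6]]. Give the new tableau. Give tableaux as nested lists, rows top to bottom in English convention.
7 is larger than every entry of row 1, so it is appended to row 1. The new tableau is [[4, 6, 7]].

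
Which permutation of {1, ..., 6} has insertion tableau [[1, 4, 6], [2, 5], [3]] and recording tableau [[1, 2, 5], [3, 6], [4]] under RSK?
Reverse the RSK construction: for i from n down to 1, find the cell of Q containing i, remove the entry at that cell from P, and reverse-bump it up through P; the value ejected from row 1 is w(i).

Step i=6: Q has 6 at row 2, column 2; remove 5 from row 2 of P and reverse-bump: 5 enters row 1 and ejects 4. So w(6) = 4. P is now [[1, 5, 6], [2], [3]].
Step i=5: Q has 5 at row 1, column 3; remove that cell from P, ejecting 6. So w(5) = 6. P is now [[1, 5], [2], [3]].
Step i=4: Q has 4 at row 3, column 1; remove 3 from row 3 of P and reverse-bump: 3 enters row 2 and ejects 2; 2 enters row 1 and ejects 1. So w(4) = 1. P is now [[2, 5], [3]].
Step i=3: Q has 3 at row 2, column 1; remove 3 from row 2 of P and reverse-bump: 3 enters row 1 and ejects 2. So w(3) = 2. P is now [[3, 5]].
Step i=2: Q has 2 at row 1, column 2; remove that cell from P, ejecting 5. So w(2) = 5. P is now [[3]].
Step i=1: Q has 1 at row 1, column 1; remove that cell from P, ejecting 3. So w(1) = 3. P is now [].

So w = 3 5 2 1 6 4.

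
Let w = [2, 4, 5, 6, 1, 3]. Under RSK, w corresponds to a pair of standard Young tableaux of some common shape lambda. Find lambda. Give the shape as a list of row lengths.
Row-insert each entry into an empty tableau.

After inserting 2: P = [[2]].
After inserting 4: P = [[2, 4]].
After inserting 5: P = [[2, 4, 5]].
After inserting 6: P = [[2, 4, 5, 6]].
After inserting 1: P = [[1, 4, 5, 6], [2]].
After inserting 3: P = [[1, 3, 5, 6], [2, 4]].

The final insertion tableau P = [[1, 3, 5, 6], [2, 4]] has shape [4, 2].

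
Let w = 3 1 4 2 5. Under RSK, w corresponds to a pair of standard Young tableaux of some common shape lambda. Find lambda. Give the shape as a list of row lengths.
[3, 2]

Row-insert each entry into an empty tableau.

After inserting 3: P = [[3]].
After inserting 1: P = [[1], [3]].
After inserting 4: P = [[1, 4], [3]].
After inserting 2: P = [[1, 2], [3, 4]].
After inserting 5: P = [[1, 2, 5], [3, 4]].

The final insertion tableau P = [[1, 2, 5], [3, 4]] has shape [3, 2].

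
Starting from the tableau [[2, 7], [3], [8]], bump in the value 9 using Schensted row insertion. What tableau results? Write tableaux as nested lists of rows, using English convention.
9 is larger than every entry of row 1, so it is appended to row 1. The new tableau is [[2, 7, 9], [3], [8]].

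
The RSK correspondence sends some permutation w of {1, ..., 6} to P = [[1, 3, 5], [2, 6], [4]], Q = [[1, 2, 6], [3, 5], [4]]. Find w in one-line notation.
Reverse the RSK construction: for i from n down to 1, find the cell of Q containing i, remove the entry at that cell from P, and reverse-bump it up through P; the value ejected from row 1 is w(i).

Step i=6: Q has 6 at row 1, column 3; remove that cell from P, ejecting 5. So w(6) = 5. P is now [[1, 3], [2, 6], [4]].
Step i=5: Q has 5 at row 2, column 2; remove 6 from row 2 of P and reverse-bump: 6 enters row 1 and ejects 3. So w(5) = 3. P is now [[1, 6], [2], [4]].
Step i=4: Q has 4 at row 3, column 1; remove 4 from row 3 of P and reverse-bump: 4 enters row 2 and ejects 2; 2 enters row 1 and ejects 1. So w(4) = 1. P is now [[2, 6], [4]].
Step i=3: Q has 3 at row 2, column 1; remove 4 from row 2 of P and reverse-bump: 4 enters row 1 and ejects 2. So w(3) = 2. P is now [[4, 6]].
Step i=2: Q has 2 at row 1, column 2; remove that cell from P, ejecting 6. So w(2) = 6. P is now [[4]].
Step i=1: Q has 1 at row 1, column 1; remove that cell from P, ejecting 4. So w(1) = 4. P is now [].

So w = 4 6 2 1 3 5.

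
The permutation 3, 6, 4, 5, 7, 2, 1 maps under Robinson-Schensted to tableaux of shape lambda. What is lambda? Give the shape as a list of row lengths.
RSK row insertion gives P = [[1, 4, 5, 7], [2], [3], [6]], which has shape [4, 1, 1, 1].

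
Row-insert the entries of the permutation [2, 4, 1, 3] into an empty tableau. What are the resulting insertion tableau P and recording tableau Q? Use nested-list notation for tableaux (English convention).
Insert each entry of the permutation into P by Schensted row insertion, recording in Q the position of each new cell.

After inserting 2: P = [[2]].
After inserting 4: P = [[2, 4]].
After inserting 1: P = [[1, 4], [2]].
After inserting 3: P = [[1, 3], [2, 4]].

So P = [[1, 3], [2, 4]], Q = [[1, 2], [3, 4]].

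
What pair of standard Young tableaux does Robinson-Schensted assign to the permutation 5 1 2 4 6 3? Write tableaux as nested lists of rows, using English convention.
Insert each entry of the permutation into P by Schensted row insertion, recording in Q the position of each new cell.

Insert 5: appended to row 1. P = [[5]].
Insert 1: 1 bumps 5 from row 1; 5 starts row 2. P = [[1], [5]].
Insert 2: appended to row 1. P = [[1, 2], [5]].
Insert 4: appended to row 1. P = [[1, 2, 4], [5]].
Insert 6: appended to row 1. P = [[1, 2, 4, 6], [5]].
Insert 3: 3 bumps 4 from row 1; 4 bumps 5 from row 2; 5 starts row 3. P = [[1, 2, 3, 6], [4], [5]].

So P = [[1, 2, 3, 6], [4], [5]], Q = [[1, 3, 4, 5], [2], [6]].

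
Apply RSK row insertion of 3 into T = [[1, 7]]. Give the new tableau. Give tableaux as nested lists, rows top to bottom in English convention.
In row 1, 3 replaces 7 (the leftmost entry greater than 3); 7 is bumped to row 2. 7 starts a new row 2. The new tableau is [[1, 3], [7]].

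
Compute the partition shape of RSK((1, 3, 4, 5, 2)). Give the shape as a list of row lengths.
Row-insert each entry into an empty tableau.

After inserting 1: P = [[1]].
After inserting 3: P = [[1, 3]].
After inserting 4: P = [[1, 3, 4]].
After inserting 5: P = [[1, 3, 4, 5]].
After inserting 2: P = [[1, 2, 4, 5], [3]].

The final insertion tableau P = [[1, 2, 4, 5], [3]] has shape [4, 1].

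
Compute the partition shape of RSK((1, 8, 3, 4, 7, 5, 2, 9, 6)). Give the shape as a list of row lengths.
[5, 2, 1, 1]

RSK row insertion gives P = [[1, 2, 4, 5, 6], [3, 9], [7], [8]], which has shape [5, 2, 1, 1].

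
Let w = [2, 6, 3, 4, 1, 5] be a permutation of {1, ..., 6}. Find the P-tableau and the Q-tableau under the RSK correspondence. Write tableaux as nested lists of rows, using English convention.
Insert each entry of the permutation into P by Schensted row insertion, recording in Q the position of each new cell.

Insert 2: appended to row 1. P = [[2]].
Insert 6: appended to row 1. P = [[2, 6]].
Insert 3: 3 bumps 6 from row 1; 6 starts row 2. P = [[2, 3], [6]].
Insert 4: appended to row 1. P = [[2, 3, 4], [6]].
Insert 1: 1 bumps 2 from row 1; 2 bumps 6 from row 2; 6 starts row 3. P = [[1, 3, 4], [2], [6]].
Insert 5: appended to row 1. P = [[1, 3, 4, 5], [2], [6]].

So P = [[1, 3, 4, 5], [2], [6]], Q = [[1, 2, 4, 6], [3], [5]].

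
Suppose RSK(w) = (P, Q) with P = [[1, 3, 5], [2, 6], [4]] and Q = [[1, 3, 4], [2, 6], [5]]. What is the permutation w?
Reverse the RSK construction: for i from n down to 1, find the cell of Q containing i, remove the entry at that cell from P, and reverse-bump it up through P; the value ejected from row 1 is w(i).

Step i=6: Q has 6 at row 2, column 2; remove 6 from row 2 of P and reverse-bump: 6 enters row 1 and ejects 5. So w(6) = 5. P is now [[1, 3, 6], [2], [4]].
Step i=5: Q has 5 at row 3, column 1; remove 4 from row 3 of P and reverse-bump: 4 enters row 2 and ejects 2; 2 enters row 1 and ejects 1. So w(5) = 1. P is now [[2, 3, 6], [4]].
Step i=4: Q has 4 at row 1, column 3; remove that cell from P, ejecting 6. So w(4) = 6. P is now [[2, 3], [4]].
Step i=3: Q has 3 at row 1, column 2; remove that cell from P, ejecting 3. So w(3) = 3. P is now [[2], [4]].
Step i=2: Q has 2 at row 2, column 1; remove 4 from row 2 of P and reverse-bump: 4 enters row 1 and ejects 2. So w(2) = 2. P is now [[4]].
Step i=1: Q has 1 at row 1, column 1; remove that cell from P, ejecting 4. So w(1) = 4. P is now [].

So w = 4 2 3 6 1 5.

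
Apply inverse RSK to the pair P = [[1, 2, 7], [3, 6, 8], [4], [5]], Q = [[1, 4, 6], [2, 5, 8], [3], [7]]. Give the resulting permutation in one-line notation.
5 4 1 6 3 8 2 7

Reverse the RSK construction: for i from n down to 1, find the cell of Q containing i, remove the entry at that cell from P, and reverse-bump it up through P; the value ejected from row 1 is w(i).

Step i=8: Q has 8 at row 2, column 3; remove 8 from row 2 of P and reverse-bump: 8 enters row 1 and ejects 7. So w(8) = 7. P is now [[1, 2, 8], [3, 6], [4], [5]].
Step i=7: Q has 7 at row 4, column 1; remove 5 from row 4 of P and reverse-bump: 5 enters row 3 and ejects 4; 4 enters row 2 and ejects 3; 3 enters row 1 and ejects 2. So w(7) = 2. P is now [[1, 3, 8], [4, 6], [5]].
Step i=6: Q has 6 at row 1, column 3; remove that cell from P, ejecting 8. So w(6) = 8. P is now [[1, 3], [4, 6], [5]].
Step i=5: Q has 5 at row 2, column 2; remove 6 from row 2 of P and reverse-bump: 6 enters row 1 and ejects 3. So w(5) = 3. P is now [[1, 6], [4], [5]].
Step i=4: Q has 4 at row 1, column 2; remove that cell from P, ejecting 6. So w(4) = 6. P is now [[1], [4], [5]].
Step i=3: Q has 3 at row 3, column 1; remove 5 from row 3 of P and reverse-bump: 5 enters row 2 and ejects 4; 4 enters row 1 and ejects 1. So w(3) = 1. P is now [[4], [5]].
Step i=2: Q has 2 at row 2, column 1; remove 5 from row 2 of P and reverse-bump: 5 enters row 1 and ejects 4. So w(2) = 4. P is now [[5]].
Step i=1: Q has 1 at row 1, column 1; remove that cell from P, ejecting 5. So w(1) = 5. P is now [].

So w = 5 4 1 6 3 8 2 7.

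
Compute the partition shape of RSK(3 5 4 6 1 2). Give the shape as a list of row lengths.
[3, 2, 1]

Row-insert each entry into an empty tableau.

After inserting 3: P = [[3]].
After inserting 5: P = [[3, 5]].
After inserting 4: P = [[3, 4], [5]].
After inserting 6: P = [[3, 4, 6], [5]].
After inserting 1: P = [[1, 4, 6], [3], [5]].
After inserting 2: P = [[1, 2, 6], [3, 4], [5]].

The final insertion tableau P = [[1, 2, 6], [3, 4], [5]] has shape [3, 2, 1].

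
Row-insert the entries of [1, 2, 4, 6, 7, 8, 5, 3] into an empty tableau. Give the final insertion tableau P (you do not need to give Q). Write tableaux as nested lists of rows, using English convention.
P = [[1, 2, 3, 5, 7, 8], [4], [6]]

Insert 1: appended to row 1. P = [[1]].
Insert 2: appended to row 1. P = [[1, 2]].
Insert 4: appended to row 1. P = [[1, 2, 4]].
Insert 6: appended to row 1. P = [[1, 2, 4, 6]].
Insert 7: appended to row 1. P = [[1, 2, 4, 6, 7]].
Insert 8: appended to row 1. P = [[1, 2, 4, 6, 7, 8]].
Insert 5: 5 bumps 6 from row 1; 6 starts row 2. P = [[1, 2, 4, 5, 7, 8], [6]].
Insert 3: 3 bumps 4 from row 1; 4 bumps 6 from row 2; 6 starts row 3. P = [[1, 2, 3, 5, 7, 8], [4], [6]].

So P = [[1, 2, 3, 5, 7, 8], [4], [6]].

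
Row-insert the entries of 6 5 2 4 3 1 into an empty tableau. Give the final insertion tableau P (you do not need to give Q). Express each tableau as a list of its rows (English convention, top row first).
P = [[1, 3], [2], [4], [5], [6]]

Insert 6: appended to row 1. P = [[6]].
Insert 5: 5 bumps 6 from row 1; 6 starts row 2. P = [[5], [6]].
Insert 2: 2 bumps 5 from row 1; 5 bumps 6 from row 2; 6 starts row 3. P = [[2], [5], [6]].
Insert 4: appended to row 1. P = [[2, 4], [5], [6]].
Insert 3: 3 bumps 4 from row 1; 4 bumps 5 from row 2; 5 bumps 6 from row 3; 6 starts row 4. P = [[2, 3], [4], [5], [6]].
Insert 1: 1 bumps 2 from row 1; 2 bumps 4 from row 2; 4 bumps 5 from row 3; 5 bumps 6 from row 4; 6 starts row 5. P = [[1, 3], [2], [4], [5], [6]].

So P = [[1, 3], [2], [4], [5], [6]].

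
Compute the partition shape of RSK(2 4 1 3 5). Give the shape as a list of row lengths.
[3, 2]

Row-insert each entry into an empty tableau.

After inserting 2: P = [[2]].
After inserting 4: P = [[2, 4]].
After inserting 1: P = [[1, 4], [2]].
After inserting 3: P = [[1, 3], [2, 4]].
After inserting 5: P = [[1, 3, 5], [2, 4]].

The final insertion tableau P = [[1, 3, 5], [2, 4]] has shape [3, 2].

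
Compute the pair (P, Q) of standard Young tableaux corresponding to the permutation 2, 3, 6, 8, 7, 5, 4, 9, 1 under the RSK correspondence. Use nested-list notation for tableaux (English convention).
P = [[1, 3, 4, 7, 9], [2], [5], [6], [8]], Q = [[1, 2, 3, 4, 8], [5], [6], [7], [9]]

Insert each entry of the permutation into P by Schensted row insertion, recording in Q the position of each new cell.

Insert 2: appended to row 1. P = [[2]].
Insert 3: appended to row 1. P = [[2, 3]].
Insert 6: appended to row 1. P = [[2, 3, 6]].
Insert 8: appended to row 1. P = [[2, 3, 6, 8]].
Insert 7: 7 bumps 8 from row 1; 8 starts row 2. P = [[2, 3, 6, 7], [8]].
Insert 5: 5 bumps 6 from row 1; 6 bumps 8 from row 2; 8 starts row 3. P = [[2, 3, 5, 7], [6], [8]].
Insert 4: 4 bumps 5 from row 1; 5 bumps 6 from row 2; 6 bumps 8 from row 3; 8 starts row 4. P = [[2, 3, 4, 7], [5], [6], [8]].
Insert 9: appended to row 1. P = [[2, 3, 4, 7, 9], [5], [6], [8]].
Insert 1: 1 bumps 2 from row 1; 2 bumps 5 from row 2; 5 bumps 6 from row 3; 6 bumps 8 from row 4; 8 starts row 5. P = [[1, 3, 4, 7, 9], [2], [5], [6], [8]].

So P = [[1, 3, 4, 7, 9], [2], [5], [6], [8]], Q = [[1, 2, 3, 4, 8], [5], [6], [7], [9]].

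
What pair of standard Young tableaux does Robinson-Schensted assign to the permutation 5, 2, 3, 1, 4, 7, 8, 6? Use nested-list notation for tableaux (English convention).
Insert each entry of the permutation into P by Schensted row insertion, recording in Q the position of each new cell.

Insert 5: appended to row 1. P = [[5]].
Insert 2: 2 bumps 5 from row 1; 5 starts row 2. P = [[2], [5]].
Insert 3: appended to row 1. P = [[2, 3], [5]].
Insert 1: 1 bumps 2 from row 1; 2 bumps 5 from row 2; 5 starts row 3. P = [[1, 3], [2], [5]].
Insert 4: appended to row 1. P = [[1, 3, 4], [2], [5]].
Insert 7: appended to row 1. P = [[1, 3, 4, 7], [2], [5]].
Insert 8: appended to row 1. P = [[1, 3, 4, 7, 8], [2], [5]].
Insert 6: 6 bumps 7 from row 1; 7 appends to row 2. P = [[1, 3, 4, 6, 8], [2, 7], [5]].

So P = [[1, 3, 4, 6, 8], [2, 7], [5]], Q = [[1, 3, 5, 6, 7], [2, 8], [4]].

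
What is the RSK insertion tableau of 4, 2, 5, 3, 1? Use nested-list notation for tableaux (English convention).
P = [[1, 3], [2, 5], [4]]

Insert 4: appended to row 1. P = [[4]].
Insert 2: 2 bumps 4 from row 1; 4 starts row 2. P = [[2], [4]].
Insert 5: appended to row 1. P = [[2, 5], [4]].
Insert 3: 3 bumps 5 from row 1; 5 appends to row 2. P = [[2, 3], [4, 5]].
Insert 1: 1 bumps 2 from row 1; 2 bumps 4 from row 2; 4 starts row 3. P = [[1, 3], [2, 5], [4]].

So P = [[1, 3], [2, 5], [4]].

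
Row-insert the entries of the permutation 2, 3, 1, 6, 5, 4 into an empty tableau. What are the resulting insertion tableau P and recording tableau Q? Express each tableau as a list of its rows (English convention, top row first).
Insert each entry of the permutation into P by Schensted row insertion, recording in Q the position of each new cell.

Insert 2: appended to row 1. P = [[2]].
Insert 3: appended to row 1. P = [[2, 3]].
Insert 1: 1 bumps 2 from row 1; 2 starts row 2. P = [[1, 3], [2]].
Insert 6: appended to row 1. P = [[1, 3, 6], [2]].
Insert 5: 5 bumps 6 from row 1; 6 appends to row 2. P = [[1, 3, 5], [2, 6]].
Insert 4: 4 bumps 5 from row 1; 5 bumps 6 from row 2; 6 starts row 3. P = [[1, 3, 4], [2, 5], [6]].

So P = [[1, 3, 4], [2, 5], [6]], Q = [[1, 2, 4], [3, 5], [6]].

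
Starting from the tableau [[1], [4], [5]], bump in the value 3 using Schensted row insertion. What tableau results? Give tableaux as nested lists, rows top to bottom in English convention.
3 is larger than every entry of row 1, so it is appended to row 1. The new tableau is [[1, 3], [4], [5]].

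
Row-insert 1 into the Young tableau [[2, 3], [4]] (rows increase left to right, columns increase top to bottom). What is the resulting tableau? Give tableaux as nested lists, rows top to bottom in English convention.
In row 1, 1 replaces 2 (the leftmost entry greater than 1); 2 is bumped to row 2. In row 2, 2 replaces 4 (the leftmost entry greater than 2); 4 is bumped to row 3. 4 starts a new row 3. The new tableau is [[1, 3], [2], [4]].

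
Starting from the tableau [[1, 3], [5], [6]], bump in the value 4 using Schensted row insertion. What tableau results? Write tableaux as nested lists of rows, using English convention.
4 is larger than every entry of row 1, so it is appended to row 1. The new tableau is [[1, 3, 4], [5], [6]].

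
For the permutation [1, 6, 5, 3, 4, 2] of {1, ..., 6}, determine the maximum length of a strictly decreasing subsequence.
4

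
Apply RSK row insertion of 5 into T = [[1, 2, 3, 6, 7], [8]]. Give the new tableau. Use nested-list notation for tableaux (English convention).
In row 1, 5 replaces 6 (the leftmost entry greater than 5); 6 is bumped to row 2. In row 2, 6 replaces 8 (the leftmost entry greater than 6); 8 is bumped to row 3. 8 starts a new row 3. The new tableau is [[1, 2, 3, 5, 7], [6], [8]].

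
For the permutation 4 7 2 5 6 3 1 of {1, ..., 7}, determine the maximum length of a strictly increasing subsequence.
3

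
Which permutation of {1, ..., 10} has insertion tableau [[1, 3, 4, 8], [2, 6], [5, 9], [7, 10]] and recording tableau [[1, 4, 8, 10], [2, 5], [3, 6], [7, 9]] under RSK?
7 5 2 10 9 3 1 6 4 8

Reverse the RSK construction: for i from n down to 1, find the cell of Q containing i, remove the entry at that cell from P, and reverse-bump it up through P; the value ejected from row 1 is w(i).

Step i=10: Q has 10 at row 1, column 4; remove that cell from P, ejecting 8. So w(10) = 8. P is now [[1, 3, 4], [2, 6], [5, 9], [7, 10]].
Step i=9: Q has 9 at row 4, column 2; remove 10 from row 4 of P and reverse-bump: 10 enters row 3 and ejects 9; 9 enters row 2 and ejects 6; 6 enters row 1 and ejects 4. So w(9) = 4. P is now [[1, 3, 6], [2, 9], [5, 10], [7]].
Step i=8: Q has 8 at row 1, column 3; remove that cell from P, ejecting 6. So w(8) = 6. P is now [[1, 3], [2, 9], [5, 10], [7]].
Step i=7: Q has 7 at row 4, column 1; remove 7 from row 4 of P and reverse-bump: 7 enters row 3 and ejects 5; 5 enters row 2 and ejects 2; 2 enters row 1 and ejects 1. So w(7) = 1. P is now [[2, 3], [5, 9], [7, 10]].
Step i=6: Q has 6 at row 3, column 2; remove 10 from row 3 of P and reverse-bump: 10 enters row 2 and ejects 9; 9 enters row 1 and ejects 3. So w(6) = 3. P is now [[2, 9], [5, 10], [7]].
Step i=5: Q has 5 at row 2, column 2; remove 10 from row 2 of P and reverse-bump: 10 enters row 1 and ejects 9. So w(5) = 9. P is now [[2, 10], [5], [7]].
Step i=4: Q has 4 at row 1, column 2; remove that cell from P, ejecting 10. So w(4) = 10. P is now [[2], [5], [7]].
Step i=3: Q has 3 at row 3, column 1; remove 7 from row 3 of P and reverse-bump: 7 enters row 2 and ejects 5; 5 enters row 1 and ejects 2. So w(3) = 2. P is now [[5], [7]].
Step i=2: Q has 2 at row 2, column 1; remove 7 from row 2 of P and reverse-bump: 7 enters row 1 and ejects 5. So w(2) = 5. P is now [[7]].
Step i=1: Q has 1 at row 1, column 1; remove that cell from P, ejecting 7. So w(1) = 7. P is now [].

So w = 7 5 2 10 9 3 1 6 4 8.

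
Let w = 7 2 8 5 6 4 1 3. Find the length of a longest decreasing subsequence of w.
4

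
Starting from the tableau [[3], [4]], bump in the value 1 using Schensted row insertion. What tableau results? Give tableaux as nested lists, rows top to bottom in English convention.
In row 1, 1 replaces 3 (the leftmost entry greater than 1); 3 is bumped to row 2. In row 2, 3 replaces 4 (the leftmost entry greater than 3); 4 is bumped to row 3. 4 starts a new row 3. The new tableau is [[1], [3], [4]].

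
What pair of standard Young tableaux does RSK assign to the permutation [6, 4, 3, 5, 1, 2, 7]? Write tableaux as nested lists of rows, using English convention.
Insert each entry of the permutation into P by Schensted row insertion, recording in Q the position of each new cell.

Insert 6: appended to row 1. P = [[6]].
Insert 4: 4 bumps 6 from row 1; 6 starts row 2. P = [[4], [6]].
Insert 3: 3 bumps 4 from row 1; 4 bumps 6 from row 2; 6 starts row 3. P = [[3], [4], [6]].
Insert 5: appended to row 1. P = [[3, 5], [4], [6]].
Insert 1: 1 bumps 3 from row 1; 3 bumps 4 from row 2; 4 bumps 6 from row 3; 6 starts row 4. P = [[1, 5], [3], [4], [6]].
Insert 2: 2 bumps 5 from row 1; 5 appends to row 2. P = [[1, 2], [3, 5], [4], [6]].
Insert 7: appended to row 1. P = [[1, 2, 7], [3, 5], [4], [6]].

So P = [[1, 2, 7], [3, 5], [4], [6]], Q = [[1, 4, 7], [2, 6], [3], [5]].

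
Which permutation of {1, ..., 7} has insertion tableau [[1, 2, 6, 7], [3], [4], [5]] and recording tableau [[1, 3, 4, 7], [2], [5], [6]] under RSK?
5 1 4 6 3 2 7

Reverse the RSK construction: for i from n down to 1, find the cell of Q containing i, remove the entry at that cell from P, and reverse-bump it up through P; the value ejected from row 1 is w(i).

Step i=7: Q has 7 at row 1, column 4; remove that cell from P, ejecting 7. So w(7) = 7. P is now [[1, 2, 6], [3], [4], [5]].
Step i=6: Q has 6 at row 4, column 1; remove 5 from row 4 of P and reverse-bump: 5 enters row 3 and ejects 4; 4 enters row 2 and ejects 3; 3 enters row 1 and ejects 2. So w(6) = 2. P is now [[1, 3, 6], [4], [5]].
Step i=5: Q has 5 at row 3, column 1; remove 5 from row 3 of P and reverse-bump: 5 enters row 2 and ejects 4; 4 enters row 1 and ejects 3. So w(5) = 3. P is now [[1, 4, 6], [5]].
Step i=4: Q has 4 at row 1, column 3; remove that cell from P, ejecting 6. So w(4) = 6. P is now [[1, 4], [5]].
Step i=3: Q has 3 at row 1, column 2; remove that cell from P, ejecting 4. So w(3) = 4. P is now [[1], [5]].
Step i=2: Q has 2 at row 2, column 1; remove 5 from row 2 of P and reverse-bump: 5 enters row 1 and ejects 1. So w(2) = 1. P is now [[5]].
Step i=1: Q has 1 at row 1, column 1; remove that cell from P, ejecting 5. So w(1) = 5. P is now [].

So w = 5 1 4 6 3 2 7.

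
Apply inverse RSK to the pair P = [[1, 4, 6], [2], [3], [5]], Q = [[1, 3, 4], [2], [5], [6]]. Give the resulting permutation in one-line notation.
5 3 4 6 2 1

Reverse the RSK construction: for i from n down to 1, find the cell of Q containing i, remove the entry at that cell from P, and reverse-bump it up through P; the value ejected from row 1 is w(i).

Step i=6: Q has 6 at row 4, column 1; remove 5 from row 4 of P and reverse-bump: 5 enters row 3 and ejects 3; 3 enters row 2 and ejects 2; 2 enters row 1 and ejects 1. So w(6) = 1. P is now [[2, 4, 6], [3], [5]].
Step i=5: Q has 5 at row 3, column 1; remove 5 from row 3 of P and reverse-bump: 5 enters row 2 and ejects 3; 3 enters row 1 and ejects 2. So w(5) = 2. P is now [[3, 4, 6], [5]].
Step i=4: Q has 4 at row 1, column 3; remove that cell from P, ejecting 6. So w(4) = 6. P is now [[3, 4], [5]].
Step i=3: Q has 3 at row 1, column 2; remove that cell from P, ejecting 4. So w(3) = 4. P is now [[3], [5]].
Step i=2: Q has 2 at row 2, column 1; remove 5 from row 2 of P and reverse-bump: 5 enters row 1 and ejects 3. So w(2) = 3. P is now [[5]].
Step i=1: Q has 1 at row 1, column 1; remove that cell from P, ejecting 5. So w(1) = 5. P is now [].

So w = 5 3 4 6 2 1.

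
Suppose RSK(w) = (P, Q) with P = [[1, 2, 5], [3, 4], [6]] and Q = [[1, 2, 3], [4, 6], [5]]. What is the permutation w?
Reverse RSK: for i = n, n-1, ..., 1, locate i in Q, remove the corresponding corner cell from P, and reverse-bump its entry up through P; the value ejected from row 1 is w(i).

So w = 3 4 6 5 1 2.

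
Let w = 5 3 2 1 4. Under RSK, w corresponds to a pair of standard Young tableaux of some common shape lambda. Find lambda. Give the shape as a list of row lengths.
[2, 1, 1, 1]

Row-insert each entry into an empty tableau.

After inserting 5: P = [[5]].
After inserting 3: P = [[3], [5]].
After inserting 2: P = [[2], [3], [5]].
After inserting 1: P = [[1], [2], [3], [5]].
After inserting 4: P = [[1, 4], [2], [3], [5]].

The final insertion tableau P = [[1, 4], [2], [3], [5]] has shape [2, 1, 1, 1].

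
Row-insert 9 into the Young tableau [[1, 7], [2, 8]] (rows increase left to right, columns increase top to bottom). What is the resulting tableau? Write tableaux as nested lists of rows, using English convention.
9 is larger than every entry of row 1, so it is appended to row 1. The new tableau is [[1, 7, 9], [2, 8]].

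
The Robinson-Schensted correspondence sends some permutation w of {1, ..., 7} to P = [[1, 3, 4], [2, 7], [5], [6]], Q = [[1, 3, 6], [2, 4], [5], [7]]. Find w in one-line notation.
6 2 7 5 3 4 1

Reverse RSK: for i = n, n-1, ..., 1, locate i in Q, remove the corresponding corner cell from P, and reverse-bump its entry up through P; the value ejected from row 1 is w(i).

So w = 6 2 7 5 3 4 1.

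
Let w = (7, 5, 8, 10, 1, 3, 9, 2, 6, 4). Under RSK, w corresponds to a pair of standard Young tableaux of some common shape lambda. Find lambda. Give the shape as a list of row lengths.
[3, 3, 2, 2]

Row-insert each entry into an empty tableau.

After inserting 7: P = [[7]].
After inserting 5: P = [[5], [7]].
After inserting 8: P = [[5, 8], [7]].
After inserting 10: P = [[5, 8, 10], [7]].
After inserting 1: P = [[1, 8, 10], [5], [7]].
After inserting 3: P = [[1, 3, 10], [5, 8], [7]].
After inserting 9: P = [[1, 3, 9], [5, 8, 10], [7]].
After inserting 2: P = [[1, 2, 9], [3, 8, 10], [5], [7]].
After inserting 6: P = [[1, 2, 6], [3, 8, 9], [5, 10], [7]].
After inserting 4: P = [[1, 2, 4], [3, 6, 9], [5, 8], [7, 10]].

The final insertion tableau P = [[1, 2, 4], [3, 6, 9], [5, 8], [7, 10]] has shape [3, 3, 2, 2].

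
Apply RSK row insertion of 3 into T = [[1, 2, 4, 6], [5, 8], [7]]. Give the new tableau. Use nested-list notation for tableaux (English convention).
In row 1, 3 replaces 4 (the leftmost entry greater than 3); 4 is bumped to row 2. In row 2, 4 replaces 5 (the leftmost entry greater than 4); 5 is bumped to row 3. In row 3, 5 replaces 7 (the leftmost entry greater than 5); 7 is bumped to row 4. 7 starts a new row 4. The new tableau is [[1, 2, 3, 6], [4, 8], [5], [7]].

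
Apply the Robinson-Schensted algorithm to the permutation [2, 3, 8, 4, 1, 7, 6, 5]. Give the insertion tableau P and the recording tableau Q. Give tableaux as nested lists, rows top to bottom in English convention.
P = [[1, 3, 4, 5], [2, 6], [7], [8]], Q = [[1, 2, 3, 6], [4, 7], [5], [8]]

Insert each entry of the permutation into P by Schensted row insertion, recording in Q the position of each new cell.

After inserting 2: P = [[2]].
After inserting 3: P = [[2, 3]].
After inserting 8: P = [[2, 3, 8]].
After inserting 4: P = [[2, 3, 4], [8]].
After inserting 1: P = [[1, 3, 4], [2], [8]].
After inserting 7: P = [[1, 3, 4, 7], [2], [8]].
After inserting 6: P = [[1, 3, 4, 6], [2, 7], [8]].
After inserting 5: P = [[1, 3, 4, 5], [2, 6], [7], [8]].

So P = [[1, 3, 4, 5], [2, 6], [7], [8]], Q = [[1, 2, 3, 6], [4, 7], [5], [8]].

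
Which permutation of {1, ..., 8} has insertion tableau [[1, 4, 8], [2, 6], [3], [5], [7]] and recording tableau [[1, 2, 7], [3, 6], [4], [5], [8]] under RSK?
Reverse the RSK construction: for i from n down to 1, find the cell of Q containing i, remove the entry at that cell from P, and reverse-bump it up through P; the value ejected from row 1 is w(i).

Step i=8: Q has 8 at row 5, column 1; remove 7 from row 5 of P and reverse-bump: 7 enters row 4 and ejects 5; 5 enters row 3 and ejects 3; 3 enters row 2 and ejects 2; 2 enters row 1 and ejects 1. So w(8) = 1. P is now [[2, 4, 8], [3, 6], [5], [7]].
Step i=7: Q has 7 at row 1, column 3; remove that cell from P, ejecting 8. So w(7) = 8. P is now [[2, 4], [3, 6], [5], [7]].
Step i=6: Q has 6 at row 2, column 2; remove 6 from row 2 of P and reverse-bump: 6 enters row 1 and ejects 4. So w(6) = 4. P is now [[2, 6], [3], [5], [7]].
Step i=5: Q has 5 at row 4, column 1; remove 7 from row 4 of P and reverse-bump: 7 enters row 3 and ejects 5; 5 enters row 2 and ejects 3; 3 enters row 1 and ejects 2. So w(5) = 2. P is now [[3, 6], [5], [7]].
Step i=4: Q has 4 at row 3, column 1; remove 7 from row 3 of P and reverse-bump: 7 enters row 2 and ejects 5; 5 enters row 1 and ejects 3. So w(4) = 3. P is now [[5, 6], [7]].
Step i=3: Q has 3 at row 2, column 1; remove 7 from row 2 of P and reverse-bump: 7 enters row 1 and ejects 6. So w(3) = 6. P is now [[5, 7]].
Step i=2: Q has 2 at row 1, column 2; remove that cell from P, ejecting 7. So w(2) = 7. P is now [[5]].
Step i=1: Q has 1 at row 1, column 1; remove that cell from P, ejecting 5. So w(1) = 5. P is now [].

So w = 5 7 6 3 2 4 8 1.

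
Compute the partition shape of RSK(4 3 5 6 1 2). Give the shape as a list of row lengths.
[3, 2, 1]

RSK row insertion gives P = [[1, 2, 6], [3, 5], [4]], which has shape [3, 2, 1].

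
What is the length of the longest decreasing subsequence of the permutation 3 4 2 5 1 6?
3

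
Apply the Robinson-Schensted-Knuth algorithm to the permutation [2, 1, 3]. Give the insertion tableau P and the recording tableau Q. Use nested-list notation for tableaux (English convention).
P = [[1, 3], [2]], Q = [[1, 3], [2]]

Insert each entry of the permutation into P by Schensted row insertion, recording in Q the position of each new cell.

Insert 2: appended to row 1. P = [[2]].
Insert 1: 1 bumps 2 from row 1; 2 starts row 2. P = [[1], [2]].
Insert 3: appended to row 1. P = [[1, 3], [2]].

So P = [[1, 3], [2]], Q = [[1, 3], [2]].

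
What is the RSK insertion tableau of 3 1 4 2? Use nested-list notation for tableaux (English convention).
P = [[1, 2], [3, 4]]

Insert 3: appended to row 1. P = [[3]].
Insert 1: 1 bumps 3 from row 1; 3 starts row 2. P = [[1], [3]].
Insert 4: appended to row 1. P = [[1, 4], [3]].
Insert 2: 2 bumps 4 from row 1; 4 appends to row 2. P = [[1, 2], [3, 4]].

So P = [[1, 2], [3, 4]].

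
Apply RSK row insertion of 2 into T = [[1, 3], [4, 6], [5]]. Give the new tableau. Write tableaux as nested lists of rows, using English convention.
[[1, 2], [3, 6], [4], [5]]

In row 1, 2 replaces 3 (the leftmost entry greater than 2); 3 is bumped to row 2. In row 2, 3 replaces 4 (the leftmost entry greater than 3); 4 is bumped to row 3. In row 3, 4 replaces 5 (the leftmost entry greater than 4); 5 is bumped to row 4. 5 starts a new row 4. The new tableau is [[1, 2], [3, 6], [4], [5]].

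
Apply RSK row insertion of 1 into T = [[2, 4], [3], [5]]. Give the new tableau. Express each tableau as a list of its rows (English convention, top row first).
In row 1, 1 replaces 2 (the leftmost entry greater than 1); 2 is bumped to row 2. In row 2, 2 replaces 3 (the leftmost entry greater than 2); 3 is bumped to row 3. In row 3, 3 replaces 5 (the leftmost entry greater than 3); 5 is bumped to row 4. 5 starts a new row 4. The new tableau is [[1, 4], [2], [3], [5]].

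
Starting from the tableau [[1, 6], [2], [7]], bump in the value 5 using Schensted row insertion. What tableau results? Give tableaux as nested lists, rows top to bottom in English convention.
[[1, 5], [2, 6], [7]]

In row 1, 5 replaces 6 (the leftmost entry greater than 5); 6 is bumped to row 2. 6 is appended to row 2. The new tableau is [[1, 5], [2, 6], [7]].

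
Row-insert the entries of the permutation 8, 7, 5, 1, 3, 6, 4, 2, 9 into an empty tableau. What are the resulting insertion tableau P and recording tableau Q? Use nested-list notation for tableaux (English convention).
P = [[1, 2, 4, 9], [3, 6], [5], [7], [8]], Q = [[1, 5, 6, 9], [2, 7], [3], [4], [8]]

Insert each entry of the permutation into P by Schensted row insertion, recording in Q the position of each new cell.

Insert 8: appended to row 1. P = [[8]].
Insert 7: 7 bumps 8 from row 1; 8 starts row 2. P = [[7], [8]].
Insert 5: 5 bumps 7 from row 1; 7 bumps 8 from row 2; 8 starts row 3. P = [[5], [7], [8]].
Insert 1: 1 bumps 5 from row 1; 5 bumps 7 from row 2; 7 bumps 8 from row 3; 8 starts row 4. P = [[1], [5], [7], [8]].
Insert 3: appended to row 1. P = [[1, 3], [5], [7], [8]].
Insert 6: appended to row 1. P = [[1, 3, 6], [5], [7], [8]].
Insert 4: 4 bumps 6 from row 1; 6 appends to row 2. P = [[1, 3, 4], [5, 6], [7], [8]].
Insert 2: 2 bumps 3 from row 1; 3 bumps 5 from row 2; 5 bumps 7 from row 3; 7 bumps 8 from row 4; 8 starts row 5. P = [[1, 2, 4], [3, 6], [5], [7], [8]].
Insert 9: appended to row 1. P = [[1, 2, 4, 9], [3, 6], [5], [7], [8]].

So P = [[1, 2, 4, 9], [3, 6], [5], [7], [8]], Q = [[1, 5, 6, 9], [2, 7], [3], [4], [8]].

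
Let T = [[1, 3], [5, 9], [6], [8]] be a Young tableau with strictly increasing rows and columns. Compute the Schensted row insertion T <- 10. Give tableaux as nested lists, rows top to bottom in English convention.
10 is larger than every entry of row 1, so it is appended to row 1. The new tableau is [[1, 3, 10], [5, 9], [6], [8]].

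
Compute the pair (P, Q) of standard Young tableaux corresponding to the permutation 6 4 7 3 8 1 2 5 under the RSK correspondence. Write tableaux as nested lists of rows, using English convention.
P = [[1, 2, 5], [3, 7, 8], [4], [6]], Q = [[1, 3, 5], [2, 7, 8], [4], [6]]

Insert each entry of the permutation into P by Schensted row insertion, recording in Q the position of each new cell.

Insert 6: appended to row 1. P = [[6]].
Insert 4: 4 bumps 6 from row 1; 6 starts row 2. P = [[4], [6]].
Insert 7: appended to row 1. P = [[4, 7], [6]].
Insert 3: 3 bumps 4 from row 1; 4 bumps 6 from row 2; 6 starts row 3. P = [[3, 7], [4], [6]].
Insert 8: appended to row 1. P = [[3, 7, 8], [4], [6]].
Insert 1: 1 bumps 3 from row 1; 3 bumps 4 from row 2; 4 bumps 6 from row 3; 6 starts row 4. P = [[1, 7, 8], [3], [4], [6]].
Insert 2: 2 bumps 7 from row 1; 7 appends to row 2. P = [[1, 2, 8], [3, 7], [4], [6]].
Insert 5: 5 bumps 8 from row 1; 8 appends to row 2. P = [[1, 2, 5], [3, 7, 8], [4], [6]].

So P = [[1, 2, 5], [3, 7, 8], [4], [6]], Q = [[1, 3, 5], [2, 7, 8], [4], [6]].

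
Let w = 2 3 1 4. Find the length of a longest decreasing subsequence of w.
2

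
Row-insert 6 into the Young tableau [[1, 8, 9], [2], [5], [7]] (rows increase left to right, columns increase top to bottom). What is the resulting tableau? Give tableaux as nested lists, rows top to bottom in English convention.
In row 1, 6 replaces 8 (the leftmost entry greater than 6); 8 is bumped to row 2. 8 is appended to row 2. The new tableau is [[1, 6, 9], [2, 8], [5], [7]].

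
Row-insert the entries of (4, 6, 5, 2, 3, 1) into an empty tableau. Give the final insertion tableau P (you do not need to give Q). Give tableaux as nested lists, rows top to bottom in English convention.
P = [[1, 3], [2, 5], [4], [6]]

Insert 4: appended to row 1. P = [[4]].
Insert 6: appended to row 1. P = [[4, 6]].
Insert 5: 5 bumps 6 from row 1; 6 starts row 2. P = [[4, 5], [6]].
Insert 2: 2 bumps 4 from row 1; 4 bumps 6 from row 2; 6 starts row 3. P = [[2, 5], [4], [6]].
Insert 3: 3 bumps 5 from row 1; 5 appends to row 2. P = [[2, 3], [4, 5], [6]].
Insert 1: 1 bumps 2 from row 1; 2 bumps 4 from row 2; 4 bumps 6 from row 3; 6 starts row 4. P = [[1, 3], [2, 5], [4], [6]].

So P = [[1, 3], [2, 5], [4], [6]].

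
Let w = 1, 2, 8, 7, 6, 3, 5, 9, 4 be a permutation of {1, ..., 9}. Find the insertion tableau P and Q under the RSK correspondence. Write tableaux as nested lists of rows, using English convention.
Insert each entry of the permutation into P by Schensted row insertion, recording in Q the position of each new cell.

Insert 1: appended to row 1. P = [[1]].
Insert 2: appended to row 1. P = [[1, 2]].
Insert 8: appended to row 1. P = [[1, 2, 8]].
Insert 7: 7 bumps 8 from row 1; 8 starts row 2. P = [[1, 2, 7], [8]].
Insert 6: 6 bumps 7 from row 1; 7 bumps 8 from row 2; 8 starts row 3. P = [[1, 2, 6], [7], [8]].
Insert 3: 3 bumps 6 from row 1; 6 bumps 7 from row 2; 7 bumps 8 from row 3; 8 starts row 4. P = [[1, 2, 3], [6], [7], [8]].
Insert 5: appended to row 1. P = [[1, 2, 3, 5], [6], [7], [8]].
Insert 9: appended to row 1. P = [[1, 2, 3, 5, 9], [6], [7], [8]].
Insert 4: 4 bumps 5 from row 1; 5 bumps 6 from row 2; 6 bumps 7 from row 3; 7 bumps 8 from row 4; 8 starts row 5. P = [[1, 2, 3, 4, 9], [5], [6], [7], [8]].

So P = [[1, 2, 3, 4, 9], [5], [6], [7], [8]], Q = [[1, 2, 3, 7, 8], [4], [5], [6], [9]].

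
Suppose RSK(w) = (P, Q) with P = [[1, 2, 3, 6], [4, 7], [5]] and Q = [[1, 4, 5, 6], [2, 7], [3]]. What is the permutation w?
Reverse RSK: for i = n, n-1, ..., 1, locate i in Q, remove the corresponding corner cell from P, and reverse-bump its entry up through P; the value ejected from row 1 is w(i).

So w = 5 4 1 2 3 7 6.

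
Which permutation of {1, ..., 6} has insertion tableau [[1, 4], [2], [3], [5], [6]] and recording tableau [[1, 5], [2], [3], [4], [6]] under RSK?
Reverse the RSK construction: for i from n down to 1, find the cell of Q containing i, remove the entry at that cell from P, and reverse-bump it up through P; the value ejected from row 1 is w(i).

Step i=6: Q has 6 at row 5, column 1; remove 6 from row 5 of P and reverse-bump: 6 enters row 4 and ejects 5; 5 enters row 3 and ejects 3; 3 enters row 2 and ejects 2; 2 enters row 1 and ejects 1. So w(6) = 1. P is now [[2, 4], [3], [5], [6]].
Step i=5: Q has 5 at row 1, column 2; remove that cell from P, ejecting 4. So w(5) = 4. P is now [[2], [3], [5], [6]].
Step i=4: Q has 4 at row 4, column 1; remove 6 from row 4 of P and reverse-bump: 6 enters row 3 and ejects 5; 5 enters row 2 and ejects 3; 3 enters row 1 and ejects 2. So w(4) = 2. P is now [[3], [5], [6]].
Step i=3: Q has 3 at row 3, column 1; remove 6 from row 3 of P and reverse-bump: 6 enters row 2 and ejects 5; 5 enters row 1 and ejects 3. So w(3) = 3. P is now [[5], [6]].
Step i=2: Q has 2 at row 2, column 1; remove 6 from row 2 of P and reverse-bump: 6 enters row 1 and ejects 5. So w(2) = 5. P is now [[6]].
Step i=1: Q has 1 at row 1, column 1; remove that cell from P, ejecting 6. So w(1) = 6. P is now [].

So w = 6 5 3 2 4 1.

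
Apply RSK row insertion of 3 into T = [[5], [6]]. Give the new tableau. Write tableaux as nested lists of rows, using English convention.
[[3], [5], [6]]

In row 1, 3 replaces 5 (the leftmost entry greater than 3); 5 is bumped to row 2. In row 2, 5 replaces 6 (the leftmost entry greater than 5); 6 is bumped to row 3. 6 starts a new row 3. The new tableau is [[3], [5], [6]].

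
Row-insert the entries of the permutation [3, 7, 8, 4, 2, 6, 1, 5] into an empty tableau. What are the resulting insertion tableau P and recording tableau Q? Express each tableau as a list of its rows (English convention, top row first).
P = [[1, 4, 5], [2, 6], [3, 8], [7]], Q = [[1, 2, 3], [4, 6], [5, 8], [7]]

Insert each entry of the permutation into P by Schensted row insertion, recording in Q the position of each new cell.

After inserting 3: P = [[3]].
After inserting 7: P = [[3, 7]].
After inserting 8: P = [[3, 7, 8]].
After inserting 4: P = [[3, 4, 8], [7]].
After inserting 2: P = [[2, 4, 8], [3], [7]].
After inserting 6: P = [[2, 4, 6], [3, 8], [7]].
After inserting 1: P = [[1, 4, 6], [2, 8], [3], [7]].
After inserting 5: P = [[1, 4, 5], [2, 6], [3, 8], [7]].

So P = [[1, 4, 5], [2, 6], [3, 8], [7]], Q = [[1, 2, 3], [4, 6], [5, 8], [7]].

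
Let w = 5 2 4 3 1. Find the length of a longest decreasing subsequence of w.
4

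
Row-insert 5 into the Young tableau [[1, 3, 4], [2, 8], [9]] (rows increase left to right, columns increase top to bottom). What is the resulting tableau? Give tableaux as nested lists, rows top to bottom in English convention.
5 is larger than every entry of row 1, so it is appended to row 1. The new tableau is [[1, 3, 4, 5], [2, 8], [9]].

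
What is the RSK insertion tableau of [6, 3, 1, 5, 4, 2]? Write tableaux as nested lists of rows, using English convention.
Insert 6: appended to row 1. P = [[6]].
Insert 3: 3 bumps 6 from row 1; 6 starts row 2. P = [[3], [6]].
Insert 1: 1 bumps 3 from row 1; 3 bumps 6 from row 2; 6 starts row 3. P = [[1], [3], [6]].
Insert 5: appended to row 1. P = [[1, 5], [3], [6]].
Insert 4: 4 bumps 5 from row 1; 5 appends to row 2. P = [[1, 4], [3, 5], [6]].
Insert 2: 2 bumps 4 from row 1; 4 bumps 5 from row 2; 5 bumps 6 from row 3; 6 starts row 4. P = [[1, 2], [3, 4], [5], [6]].

So P = [[1, 2], [3, 4], [5], [6]].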